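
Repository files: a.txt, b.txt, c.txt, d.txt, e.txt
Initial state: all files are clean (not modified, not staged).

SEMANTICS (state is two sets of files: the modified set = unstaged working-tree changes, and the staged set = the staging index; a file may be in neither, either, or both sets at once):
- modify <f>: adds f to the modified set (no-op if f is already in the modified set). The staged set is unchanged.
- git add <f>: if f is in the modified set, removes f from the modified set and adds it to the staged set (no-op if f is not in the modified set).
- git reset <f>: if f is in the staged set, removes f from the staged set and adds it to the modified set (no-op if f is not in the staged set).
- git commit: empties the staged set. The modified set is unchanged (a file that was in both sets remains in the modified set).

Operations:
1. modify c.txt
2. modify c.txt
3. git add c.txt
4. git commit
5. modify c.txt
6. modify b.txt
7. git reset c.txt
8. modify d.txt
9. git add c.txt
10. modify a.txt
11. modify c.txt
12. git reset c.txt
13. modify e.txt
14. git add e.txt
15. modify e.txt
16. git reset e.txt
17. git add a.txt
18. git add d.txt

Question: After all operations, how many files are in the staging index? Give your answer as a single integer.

After op 1 (modify c.txt): modified={c.txt} staged={none}
After op 2 (modify c.txt): modified={c.txt} staged={none}
After op 3 (git add c.txt): modified={none} staged={c.txt}
After op 4 (git commit): modified={none} staged={none}
After op 5 (modify c.txt): modified={c.txt} staged={none}
After op 6 (modify b.txt): modified={b.txt, c.txt} staged={none}
After op 7 (git reset c.txt): modified={b.txt, c.txt} staged={none}
After op 8 (modify d.txt): modified={b.txt, c.txt, d.txt} staged={none}
After op 9 (git add c.txt): modified={b.txt, d.txt} staged={c.txt}
After op 10 (modify a.txt): modified={a.txt, b.txt, d.txt} staged={c.txt}
After op 11 (modify c.txt): modified={a.txt, b.txt, c.txt, d.txt} staged={c.txt}
After op 12 (git reset c.txt): modified={a.txt, b.txt, c.txt, d.txt} staged={none}
After op 13 (modify e.txt): modified={a.txt, b.txt, c.txt, d.txt, e.txt} staged={none}
After op 14 (git add e.txt): modified={a.txt, b.txt, c.txt, d.txt} staged={e.txt}
After op 15 (modify e.txt): modified={a.txt, b.txt, c.txt, d.txt, e.txt} staged={e.txt}
After op 16 (git reset e.txt): modified={a.txt, b.txt, c.txt, d.txt, e.txt} staged={none}
After op 17 (git add a.txt): modified={b.txt, c.txt, d.txt, e.txt} staged={a.txt}
After op 18 (git add d.txt): modified={b.txt, c.txt, e.txt} staged={a.txt, d.txt}
Final staged set: {a.txt, d.txt} -> count=2

Answer: 2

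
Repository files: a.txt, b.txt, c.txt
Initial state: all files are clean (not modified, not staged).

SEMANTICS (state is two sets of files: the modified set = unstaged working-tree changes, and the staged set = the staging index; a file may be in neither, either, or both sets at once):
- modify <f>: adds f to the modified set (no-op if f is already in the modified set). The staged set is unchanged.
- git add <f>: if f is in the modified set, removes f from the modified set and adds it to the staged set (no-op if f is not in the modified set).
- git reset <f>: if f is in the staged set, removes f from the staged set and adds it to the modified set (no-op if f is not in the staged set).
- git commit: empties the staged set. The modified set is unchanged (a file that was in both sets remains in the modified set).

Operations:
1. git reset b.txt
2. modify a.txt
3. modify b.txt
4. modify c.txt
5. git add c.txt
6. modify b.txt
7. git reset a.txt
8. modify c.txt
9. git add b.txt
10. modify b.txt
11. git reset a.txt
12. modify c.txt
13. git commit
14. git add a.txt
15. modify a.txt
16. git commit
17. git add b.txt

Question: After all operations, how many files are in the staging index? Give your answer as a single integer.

After op 1 (git reset b.txt): modified={none} staged={none}
After op 2 (modify a.txt): modified={a.txt} staged={none}
After op 3 (modify b.txt): modified={a.txt, b.txt} staged={none}
After op 4 (modify c.txt): modified={a.txt, b.txt, c.txt} staged={none}
After op 5 (git add c.txt): modified={a.txt, b.txt} staged={c.txt}
After op 6 (modify b.txt): modified={a.txt, b.txt} staged={c.txt}
After op 7 (git reset a.txt): modified={a.txt, b.txt} staged={c.txt}
After op 8 (modify c.txt): modified={a.txt, b.txt, c.txt} staged={c.txt}
After op 9 (git add b.txt): modified={a.txt, c.txt} staged={b.txt, c.txt}
After op 10 (modify b.txt): modified={a.txt, b.txt, c.txt} staged={b.txt, c.txt}
After op 11 (git reset a.txt): modified={a.txt, b.txt, c.txt} staged={b.txt, c.txt}
After op 12 (modify c.txt): modified={a.txt, b.txt, c.txt} staged={b.txt, c.txt}
After op 13 (git commit): modified={a.txt, b.txt, c.txt} staged={none}
After op 14 (git add a.txt): modified={b.txt, c.txt} staged={a.txt}
After op 15 (modify a.txt): modified={a.txt, b.txt, c.txt} staged={a.txt}
After op 16 (git commit): modified={a.txt, b.txt, c.txt} staged={none}
After op 17 (git add b.txt): modified={a.txt, c.txt} staged={b.txt}
Final staged set: {b.txt} -> count=1

Answer: 1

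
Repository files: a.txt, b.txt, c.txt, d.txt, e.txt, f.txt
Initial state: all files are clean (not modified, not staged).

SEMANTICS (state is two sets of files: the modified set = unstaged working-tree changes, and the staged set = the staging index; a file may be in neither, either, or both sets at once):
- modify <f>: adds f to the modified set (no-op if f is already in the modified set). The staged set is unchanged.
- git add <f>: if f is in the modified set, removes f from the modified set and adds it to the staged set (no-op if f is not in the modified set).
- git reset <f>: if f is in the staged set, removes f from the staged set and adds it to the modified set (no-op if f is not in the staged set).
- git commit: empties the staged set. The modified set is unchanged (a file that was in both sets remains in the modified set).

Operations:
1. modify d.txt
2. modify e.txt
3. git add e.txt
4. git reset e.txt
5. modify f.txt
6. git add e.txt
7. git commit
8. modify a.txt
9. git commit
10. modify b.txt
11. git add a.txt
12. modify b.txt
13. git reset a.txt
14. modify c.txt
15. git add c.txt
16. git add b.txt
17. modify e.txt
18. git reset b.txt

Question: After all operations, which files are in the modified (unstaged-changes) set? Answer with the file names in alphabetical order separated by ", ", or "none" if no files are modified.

After op 1 (modify d.txt): modified={d.txt} staged={none}
After op 2 (modify e.txt): modified={d.txt, e.txt} staged={none}
After op 3 (git add e.txt): modified={d.txt} staged={e.txt}
After op 4 (git reset e.txt): modified={d.txt, e.txt} staged={none}
After op 5 (modify f.txt): modified={d.txt, e.txt, f.txt} staged={none}
After op 6 (git add e.txt): modified={d.txt, f.txt} staged={e.txt}
After op 7 (git commit): modified={d.txt, f.txt} staged={none}
After op 8 (modify a.txt): modified={a.txt, d.txt, f.txt} staged={none}
After op 9 (git commit): modified={a.txt, d.txt, f.txt} staged={none}
After op 10 (modify b.txt): modified={a.txt, b.txt, d.txt, f.txt} staged={none}
After op 11 (git add a.txt): modified={b.txt, d.txt, f.txt} staged={a.txt}
After op 12 (modify b.txt): modified={b.txt, d.txt, f.txt} staged={a.txt}
After op 13 (git reset a.txt): modified={a.txt, b.txt, d.txt, f.txt} staged={none}
After op 14 (modify c.txt): modified={a.txt, b.txt, c.txt, d.txt, f.txt} staged={none}
After op 15 (git add c.txt): modified={a.txt, b.txt, d.txt, f.txt} staged={c.txt}
After op 16 (git add b.txt): modified={a.txt, d.txt, f.txt} staged={b.txt, c.txt}
After op 17 (modify e.txt): modified={a.txt, d.txt, e.txt, f.txt} staged={b.txt, c.txt}
After op 18 (git reset b.txt): modified={a.txt, b.txt, d.txt, e.txt, f.txt} staged={c.txt}

Answer: a.txt, b.txt, d.txt, e.txt, f.txt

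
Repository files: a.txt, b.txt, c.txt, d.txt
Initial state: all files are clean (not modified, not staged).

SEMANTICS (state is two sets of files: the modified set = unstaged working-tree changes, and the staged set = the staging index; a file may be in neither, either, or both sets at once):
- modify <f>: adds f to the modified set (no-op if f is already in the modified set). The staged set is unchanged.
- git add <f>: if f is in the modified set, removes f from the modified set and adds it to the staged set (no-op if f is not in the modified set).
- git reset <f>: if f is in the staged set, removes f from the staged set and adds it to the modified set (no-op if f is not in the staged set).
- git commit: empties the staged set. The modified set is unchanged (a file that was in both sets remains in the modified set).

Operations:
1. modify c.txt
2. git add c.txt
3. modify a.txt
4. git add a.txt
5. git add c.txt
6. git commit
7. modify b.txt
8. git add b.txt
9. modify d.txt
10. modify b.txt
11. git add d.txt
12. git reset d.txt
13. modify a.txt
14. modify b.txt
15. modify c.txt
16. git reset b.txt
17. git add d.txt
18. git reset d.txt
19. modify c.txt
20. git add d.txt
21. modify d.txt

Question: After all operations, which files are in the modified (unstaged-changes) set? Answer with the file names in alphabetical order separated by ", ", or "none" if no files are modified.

After op 1 (modify c.txt): modified={c.txt} staged={none}
After op 2 (git add c.txt): modified={none} staged={c.txt}
After op 3 (modify a.txt): modified={a.txt} staged={c.txt}
After op 4 (git add a.txt): modified={none} staged={a.txt, c.txt}
After op 5 (git add c.txt): modified={none} staged={a.txt, c.txt}
After op 6 (git commit): modified={none} staged={none}
After op 7 (modify b.txt): modified={b.txt} staged={none}
After op 8 (git add b.txt): modified={none} staged={b.txt}
After op 9 (modify d.txt): modified={d.txt} staged={b.txt}
After op 10 (modify b.txt): modified={b.txt, d.txt} staged={b.txt}
After op 11 (git add d.txt): modified={b.txt} staged={b.txt, d.txt}
After op 12 (git reset d.txt): modified={b.txt, d.txt} staged={b.txt}
After op 13 (modify a.txt): modified={a.txt, b.txt, d.txt} staged={b.txt}
After op 14 (modify b.txt): modified={a.txt, b.txt, d.txt} staged={b.txt}
After op 15 (modify c.txt): modified={a.txt, b.txt, c.txt, d.txt} staged={b.txt}
After op 16 (git reset b.txt): modified={a.txt, b.txt, c.txt, d.txt} staged={none}
After op 17 (git add d.txt): modified={a.txt, b.txt, c.txt} staged={d.txt}
After op 18 (git reset d.txt): modified={a.txt, b.txt, c.txt, d.txt} staged={none}
After op 19 (modify c.txt): modified={a.txt, b.txt, c.txt, d.txt} staged={none}
After op 20 (git add d.txt): modified={a.txt, b.txt, c.txt} staged={d.txt}
After op 21 (modify d.txt): modified={a.txt, b.txt, c.txt, d.txt} staged={d.txt}

Answer: a.txt, b.txt, c.txt, d.txt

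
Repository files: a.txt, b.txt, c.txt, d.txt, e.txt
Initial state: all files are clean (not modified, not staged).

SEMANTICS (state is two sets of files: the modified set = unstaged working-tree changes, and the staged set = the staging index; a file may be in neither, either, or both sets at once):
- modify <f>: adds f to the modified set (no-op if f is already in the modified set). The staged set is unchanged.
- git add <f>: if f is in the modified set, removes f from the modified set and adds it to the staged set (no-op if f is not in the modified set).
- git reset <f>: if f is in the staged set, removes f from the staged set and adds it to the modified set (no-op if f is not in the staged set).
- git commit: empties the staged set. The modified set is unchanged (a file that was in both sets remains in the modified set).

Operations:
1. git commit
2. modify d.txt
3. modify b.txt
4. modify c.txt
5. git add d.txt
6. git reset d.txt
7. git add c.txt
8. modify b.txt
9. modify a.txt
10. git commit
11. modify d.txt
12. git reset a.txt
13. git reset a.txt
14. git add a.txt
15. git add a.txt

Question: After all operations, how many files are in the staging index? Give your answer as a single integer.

Answer: 1

Derivation:
After op 1 (git commit): modified={none} staged={none}
After op 2 (modify d.txt): modified={d.txt} staged={none}
After op 3 (modify b.txt): modified={b.txt, d.txt} staged={none}
After op 4 (modify c.txt): modified={b.txt, c.txt, d.txt} staged={none}
After op 5 (git add d.txt): modified={b.txt, c.txt} staged={d.txt}
After op 6 (git reset d.txt): modified={b.txt, c.txt, d.txt} staged={none}
After op 7 (git add c.txt): modified={b.txt, d.txt} staged={c.txt}
After op 8 (modify b.txt): modified={b.txt, d.txt} staged={c.txt}
After op 9 (modify a.txt): modified={a.txt, b.txt, d.txt} staged={c.txt}
After op 10 (git commit): modified={a.txt, b.txt, d.txt} staged={none}
After op 11 (modify d.txt): modified={a.txt, b.txt, d.txt} staged={none}
After op 12 (git reset a.txt): modified={a.txt, b.txt, d.txt} staged={none}
After op 13 (git reset a.txt): modified={a.txt, b.txt, d.txt} staged={none}
After op 14 (git add a.txt): modified={b.txt, d.txt} staged={a.txt}
After op 15 (git add a.txt): modified={b.txt, d.txt} staged={a.txt}
Final staged set: {a.txt} -> count=1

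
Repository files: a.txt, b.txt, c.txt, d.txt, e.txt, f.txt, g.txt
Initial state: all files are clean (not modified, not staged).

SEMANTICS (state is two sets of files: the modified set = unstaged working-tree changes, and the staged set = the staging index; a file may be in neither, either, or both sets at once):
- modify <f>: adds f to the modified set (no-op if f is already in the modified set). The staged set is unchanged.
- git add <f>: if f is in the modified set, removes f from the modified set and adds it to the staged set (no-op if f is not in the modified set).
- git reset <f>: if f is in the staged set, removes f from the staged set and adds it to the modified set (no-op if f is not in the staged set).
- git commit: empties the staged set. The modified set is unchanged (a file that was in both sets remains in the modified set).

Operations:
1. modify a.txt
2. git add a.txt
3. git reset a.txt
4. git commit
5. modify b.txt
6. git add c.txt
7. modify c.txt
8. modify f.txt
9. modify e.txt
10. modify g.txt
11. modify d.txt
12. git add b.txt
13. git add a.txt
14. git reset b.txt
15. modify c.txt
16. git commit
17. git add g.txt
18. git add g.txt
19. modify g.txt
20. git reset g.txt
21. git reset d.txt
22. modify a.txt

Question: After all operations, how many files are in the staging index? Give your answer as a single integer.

After op 1 (modify a.txt): modified={a.txt} staged={none}
After op 2 (git add a.txt): modified={none} staged={a.txt}
After op 3 (git reset a.txt): modified={a.txt} staged={none}
After op 4 (git commit): modified={a.txt} staged={none}
After op 5 (modify b.txt): modified={a.txt, b.txt} staged={none}
After op 6 (git add c.txt): modified={a.txt, b.txt} staged={none}
After op 7 (modify c.txt): modified={a.txt, b.txt, c.txt} staged={none}
After op 8 (modify f.txt): modified={a.txt, b.txt, c.txt, f.txt} staged={none}
After op 9 (modify e.txt): modified={a.txt, b.txt, c.txt, e.txt, f.txt} staged={none}
After op 10 (modify g.txt): modified={a.txt, b.txt, c.txt, e.txt, f.txt, g.txt} staged={none}
After op 11 (modify d.txt): modified={a.txt, b.txt, c.txt, d.txt, e.txt, f.txt, g.txt} staged={none}
After op 12 (git add b.txt): modified={a.txt, c.txt, d.txt, e.txt, f.txt, g.txt} staged={b.txt}
After op 13 (git add a.txt): modified={c.txt, d.txt, e.txt, f.txt, g.txt} staged={a.txt, b.txt}
After op 14 (git reset b.txt): modified={b.txt, c.txt, d.txt, e.txt, f.txt, g.txt} staged={a.txt}
After op 15 (modify c.txt): modified={b.txt, c.txt, d.txt, e.txt, f.txt, g.txt} staged={a.txt}
After op 16 (git commit): modified={b.txt, c.txt, d.txt, e.txt, f.txt, g.txt} staged={none}
After op 17 (git add g.txt): modified={b.txt, c.txt, d.txt, e.txt, f.txt} staged={g.txt}
After op 18 (git add g.txt): modified={b.txt, c.txt, d.txt, e.txt, f.txt} staged={g.txt}
After op 19 (modify g.txt): modified={b.txt, c.txt, d.txt, e.txt, f.txt, g.txt} staged={g.txt}
After op 20 (git reset g.txt): modified={b.txt, c.txt, d.txt, e.txt, f.txt, g.txt} staged={none}
After op 21 (git reset d.txt): modified={b.txt, c.txt, d.txt, e.txt, f.txt, g.txt} staged={none}
After op 22 (modify a.txt): modified={a.txt, b.txt, c.txt, d.txt, e.txt, f.txt, g.txt} staged={none}
Final staged set: {none} -> count=0

Answer: 0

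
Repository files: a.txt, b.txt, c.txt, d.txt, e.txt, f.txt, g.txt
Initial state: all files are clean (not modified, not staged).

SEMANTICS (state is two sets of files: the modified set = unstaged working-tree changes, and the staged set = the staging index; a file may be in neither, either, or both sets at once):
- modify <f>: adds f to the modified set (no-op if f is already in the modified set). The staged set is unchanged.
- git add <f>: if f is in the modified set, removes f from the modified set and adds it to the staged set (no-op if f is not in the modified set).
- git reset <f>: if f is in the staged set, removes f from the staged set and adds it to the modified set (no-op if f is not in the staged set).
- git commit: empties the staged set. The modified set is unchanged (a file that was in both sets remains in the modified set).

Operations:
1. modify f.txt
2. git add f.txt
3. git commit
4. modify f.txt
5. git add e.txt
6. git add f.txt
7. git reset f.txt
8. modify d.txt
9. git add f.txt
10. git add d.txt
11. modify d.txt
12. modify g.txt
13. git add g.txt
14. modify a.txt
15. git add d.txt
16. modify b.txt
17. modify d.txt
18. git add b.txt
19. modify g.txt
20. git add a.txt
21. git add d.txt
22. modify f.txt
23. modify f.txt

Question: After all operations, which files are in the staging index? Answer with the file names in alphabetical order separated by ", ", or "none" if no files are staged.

Answer: a.txt, b.txt, d.txt, f.txt, g.txt

Derivation:
After op 1 (modify f.txt): modified={f.txt} staged={none}
After op 2 (git add f.txt): modified={none} staged={f.txt}
After op 3 (git commit): modified={none} staged={none}
After op 4 (modify f.txt): modified={f.txt} staged={none}
After op 5 (git add e.txt): modified={f.txt} staged={none}
After op 6 (git add f.txt): modified={none} staged={f.txt}
After op 7 (git reset f.txt): modified={f.txt} staged={none}
After op 8 (modify d.txt): modified={d.txt, f.txt} staged={none}
After op 9 (git add f.txt): modified={d.txt} staged={f.txt}
After op 10 (git add d.txt): modified={none} staged={d.txt, f.txt}
After op 11 (modify d.txt): modified={d.txt} staged={d.txt, f.txt}
After op 12 (modify g.txt): modified={d.txt, g.txt} staged={d.txt, f.txt}
After op 13 (git add g.txt): modified={d.txt} staged={d.txt, f.txt, g.txt}
After op 14 (modify a.txt): modified={a.txt, d.txt} staged={d.txt, f.txt, g.txt}
After op 15 (git add d.txt): modified={a.txt} staged={d.txt, f.txt, g.txt}
After op 16 (modify b.txt): modified={a.txt, b.txt} staged={d.txt, f.txt, g.txt}
After op 17 (modify d.txt): modified={a.txt, b.txt, d.txt} staged={d.txt, f.txt, g.txt}
After op 18 (git add b.txt): modified={a.txt, d.txt} staged={b.txt, d.txt, f.txt, g.txt}
After op 19 (modify g.txt): modified={a.txt, d.txt, g.txt} staged={b.txt, d.txt, f.txt, g.txt}
After op 20 (git add a.txt): modified={d.txt, g.txt} staged={a.txt, b.txt, d.txt, f.txt, g.txt}
After op 21 (git add d.txt): modified={g.txt} staged={a.txt, b.txt, d.txt, f.txt, g.txt}
After op 22 (modify f.txt): modified={f.txt, g.txt} staged={a.txt, b.txt, d.txt, f.txt, g.txt}
After op 23 (modify f.txt): modified={f.txt, g.txt} staged={a.txt, b.txt, d.txt, f.txt, g.txt}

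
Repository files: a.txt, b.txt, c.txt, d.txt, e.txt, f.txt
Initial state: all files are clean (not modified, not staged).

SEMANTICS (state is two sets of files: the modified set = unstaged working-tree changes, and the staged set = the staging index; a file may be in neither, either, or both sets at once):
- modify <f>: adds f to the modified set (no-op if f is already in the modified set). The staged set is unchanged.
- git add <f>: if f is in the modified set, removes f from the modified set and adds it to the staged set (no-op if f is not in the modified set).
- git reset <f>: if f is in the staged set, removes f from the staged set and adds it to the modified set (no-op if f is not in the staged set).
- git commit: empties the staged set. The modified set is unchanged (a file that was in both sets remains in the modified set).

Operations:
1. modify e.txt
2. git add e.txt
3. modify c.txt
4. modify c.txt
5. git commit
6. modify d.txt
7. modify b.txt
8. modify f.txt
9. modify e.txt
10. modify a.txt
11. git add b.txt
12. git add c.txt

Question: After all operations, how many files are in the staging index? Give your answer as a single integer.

After op 1 (modify e.txt): modified={e.txt} staged={none}
After op 2 (git add e.txt): modified={none} staged={e.txt}
After op 3 (modify c.txt): modified={c.txt} staged={e.txt}
After op 4 (modify c.txt): modified={c.txt} staged={e.txt}
After op 5 (git commit): modified={c.txt} staged={none}
After op 6 (modify d.txt): modified={c.txt, d.txt} staged={none}
After op 7 (modify b.txt): modified={b.txt, c.txt, d.txt} staged={none}
After op 8 (modify f.txt): modified={b.txt, c.txt, d.txt, f.txt} staged={none}
After op 9 (modify e.txt): modified={b.txt, c.txt, d.txt, e.txt, f.txt} staged={none}
After op 10 (modify a.txt): modified={a.txt, b.txt, c.txt, d.txt, e.txt, f.txt} staged={none}
After op 11 (git add b.txt): modified={a.txt, c.txt, d.txt, e.txt, f.txt} staged={b.txt}
After op 12 (git add c.txt): modified={a.txt, d.txt, e.txt, f.txt} staged={b.txt, c.txt}
Final staged set: {b.txt, c.txt} -> count=2

Answer: 2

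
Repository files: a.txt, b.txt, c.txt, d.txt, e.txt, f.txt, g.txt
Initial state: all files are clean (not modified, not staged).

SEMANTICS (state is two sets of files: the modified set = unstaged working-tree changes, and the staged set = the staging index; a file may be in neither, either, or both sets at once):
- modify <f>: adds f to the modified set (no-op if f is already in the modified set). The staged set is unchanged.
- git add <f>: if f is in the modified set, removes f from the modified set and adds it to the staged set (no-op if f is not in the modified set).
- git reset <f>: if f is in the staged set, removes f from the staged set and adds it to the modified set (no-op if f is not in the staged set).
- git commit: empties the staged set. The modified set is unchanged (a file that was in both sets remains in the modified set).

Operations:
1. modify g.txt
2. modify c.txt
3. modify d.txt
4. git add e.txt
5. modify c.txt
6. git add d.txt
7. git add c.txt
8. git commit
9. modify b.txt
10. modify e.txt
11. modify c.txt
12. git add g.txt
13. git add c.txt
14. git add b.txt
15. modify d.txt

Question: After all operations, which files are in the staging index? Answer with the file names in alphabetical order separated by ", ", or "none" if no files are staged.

After op 1 (modify g.txt): modified={g.txt} staged={none}
After op 2 (modify c.txt): modified={c.txt, g.txt} staged={none}
After op 3 (modify d.txt): modified={c.txt, d.txt, g.txt} staged={none}
After op 4 (git add e.txt): modified={c.txt, d.txt, g.txt} staged={none}
After op 5 (modify c.txt): modified={c.txt, d.txt, g.txt} staged={none}
After op 6 (git add d.txt): modified={c.txt, g.txt} staged={d.txt}
After op 7 (git add c.txt): modified={g.txt} staged={c.txt, d.txt}
After op 8 (git commit): modified={g.txt} staged={none}
After op 9 (modify b.txt): modified={b.txt, g.txt} staged={none}
After op 10 (modify e.txt): modified={b.txt, e.txt, g.txt} staged={none}
After op 11 (modify c.txt): modified={b.txt, c.txt, e.txt, g.txt} staged={none}
After op 12 (git add g.txt): modified={b.txt, c.txt, e.txt} staged={g.txt}
After op 13 (git add c.txt): modified={b.txt, e.txt} staged={c.txt, g.txt}
After op 14 (git add b.txt): modified={e.txt} staged={b.txt, c.txt, g.txt}
After op 15 (modify d.txt): modified={d.txt, e.txt} staged={b.txt, c.txt, g.txt}

Answer: b.txt, c.txt, g.txt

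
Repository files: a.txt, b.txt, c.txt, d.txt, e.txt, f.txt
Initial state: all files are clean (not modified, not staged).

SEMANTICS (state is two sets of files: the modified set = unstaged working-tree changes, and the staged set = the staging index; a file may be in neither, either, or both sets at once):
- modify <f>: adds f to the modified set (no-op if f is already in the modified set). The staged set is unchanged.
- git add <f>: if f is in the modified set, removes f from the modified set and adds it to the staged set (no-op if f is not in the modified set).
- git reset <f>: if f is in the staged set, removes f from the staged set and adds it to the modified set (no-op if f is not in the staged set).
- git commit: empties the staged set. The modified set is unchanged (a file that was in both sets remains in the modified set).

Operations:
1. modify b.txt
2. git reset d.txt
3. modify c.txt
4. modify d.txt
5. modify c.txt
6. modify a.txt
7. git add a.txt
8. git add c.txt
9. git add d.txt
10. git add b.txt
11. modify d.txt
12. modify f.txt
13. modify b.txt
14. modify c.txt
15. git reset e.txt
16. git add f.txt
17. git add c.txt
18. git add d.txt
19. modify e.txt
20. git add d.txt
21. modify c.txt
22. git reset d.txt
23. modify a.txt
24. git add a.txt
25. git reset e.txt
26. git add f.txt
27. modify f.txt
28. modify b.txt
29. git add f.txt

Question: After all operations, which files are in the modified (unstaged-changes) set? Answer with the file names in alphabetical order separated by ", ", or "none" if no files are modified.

After op 1 (modify b.txt): modified={b.txt} staged={none}
After op 2 (git reset d.txt): modified={b.txt} staged={none}
After op 3 (modify c.txt): modified={b.txt, c.txt} staged={none}
After op 4 (modify d.txt): modified={b.txt, c.txt, d.txt} staged={none}
After op 5 (modify c.txt): modified={b.txt, c.txt, d.txt} staged={none}
After op 6 (modify a.txt): modified={a.txt, b.txt, c.txt, d.txt} staged={none}
After op 7 (git add a.txt): modified={b.txt, c.txt, d.txt} staged={a.txt}
After op 8 (git add c.txt): modified={b.txt, d.txt} staged={a.txt, c.txt}
After op 9 (git add d.txt): modified={b.txt} staged={a.txt, c.txt, d.txt}
After op 10 (git add b.txt): modified={none} staged={a.txt, b.txt, c.txt, d.txt}
After op 11 (modify d.txt): modified={d.txt} staged={a.txt, b.txt, c.txt, d.txt}
After op 12 (modify f.txt): modified={d.txt, f.txt} staged={a.txt, b.txt, c.txt, d.txt}
After op 13 (modify b.txt): modified={b.txt, d.txt, f.txt} staged={a.txt, b.txt, c.txt, d.txt}
After op 14 (modify c.txt): modified={b.txt, c.txt, d.txt, f.txt} staged={a.txt, b.txt, c.txt, d.txt}
After op 15 (git reset e.txt): modified={b.txt, c.txt, d.txt, f.txt} staged={a.txt, b.txt, c.txt, d.txt}
After op 16 (git add f.txt): modified={b.txt, c.txt, d.txt} staged={a.txt, b.txt, c.txt, d.txt, f.txt}
After op 17 (git add c.txt): modified={b.txt, d.txt} staged={a.txt, b.txt, c.txt, d.txt, f.txt}
After op 18 (git add d.txt): modified={b.txt} staged={a.txt, b.txt, c.txt, d.txt, f.txt}
After op 19 (modify e.txt): modified={b.txt, e.txt} staged={a.txt, b.txt, c.txt, d.txt, f.txt}
After op 20 (git add d.txt): modified={b.txt, e.txt} staged={a.txt, b.txt, c.txt, d.txt, f.txt}
After op 21 (modify c.txt): modified={b.txt, c.txt, e.txt} staged={a.txt, b.txt, c.txt, d.txt, f.txt}
After op 22 (git reset d.txt): modified={b.txt, c.txt, d.txt, e.txt} staged={a.txt, b.txt, c.txt, f.txt}
After op 23 (modify a.txt): modified={a.txt, b.txt, c.txt, d.txt, e.txt} staged={a.txt, b.txt, c.txt, f.txt}
After op 24 (git add a.txt): modified={b.txt, c.txt, d.txt, e.txt} staged={a.txt, b.txt, c.txt, f.txt}
After op 25 (git reset e.txt): modified={b.txt, c.txt, d.txt, e.txt} staged={a.txt, b.txt, c.txt, f.txt}
After op 26 (git add f.txt): modified={b.txt, c.txt, d.txt, e.txt} staged={a.txt, b.txt, c.txt, f.txt}
After op 27 (modify f.txt): modified={b.txt, c.txt, d.txt, e.txt, f.txt} staged={a.txt, b.txt, c.txt, f.txt}
After op 28 (modify b.txt): modified={b.txt, c.txt, d.txt, e.txt, f.txt} staged={a.txt, b.txt, c.txt, f.txt}
After op 29 (git add f.txt): modified={b.txt, c.txt, d.txt, e.txt} staged={a.txt, b.txt, c.txt, f.txt}

Answer: b.txt, c.txt, d.txt, e.txt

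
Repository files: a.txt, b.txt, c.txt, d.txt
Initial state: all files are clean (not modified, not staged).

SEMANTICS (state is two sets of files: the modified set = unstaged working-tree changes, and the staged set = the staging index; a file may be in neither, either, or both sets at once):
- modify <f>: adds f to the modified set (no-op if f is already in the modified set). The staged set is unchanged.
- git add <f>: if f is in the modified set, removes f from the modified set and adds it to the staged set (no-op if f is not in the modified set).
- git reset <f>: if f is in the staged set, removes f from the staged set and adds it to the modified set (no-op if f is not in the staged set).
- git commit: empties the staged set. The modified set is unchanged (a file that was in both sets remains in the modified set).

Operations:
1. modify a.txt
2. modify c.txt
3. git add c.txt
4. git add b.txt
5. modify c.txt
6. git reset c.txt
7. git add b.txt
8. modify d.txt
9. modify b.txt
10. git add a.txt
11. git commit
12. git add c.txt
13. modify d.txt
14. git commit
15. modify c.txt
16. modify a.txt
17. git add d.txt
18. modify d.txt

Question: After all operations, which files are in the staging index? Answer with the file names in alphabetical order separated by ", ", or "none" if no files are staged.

Answer: d.txt

Derivation:
After op 1 (modify a.txt): modified={a.txt} staged={none}
After op 2 (modify c.txt): modified={a.txt, c.txt} staged={none}
After op 3 (git add c.txt): modified={a.txt} staged={c.txt}
After op 4 (git add b.txt): modified={a.txt} staged={c.txt}
After op 5 (modify c.txt): modified={a.txt, c.txt} staged={c.txt}
After op 6 (git reset c.txt): modified={a.txt, c.txt} staged={none}
After op 7 (git add b.txt): modified={a.txt, c.txt} staged={none}
After op 8 (modify d.txt): modified={a.txt, c.txt, d.txt} staged={none}
After op 9 (modify b.txt): modified={a.txt, b.txt, c.txt, d.txt} staged={none}
After op 10 (git add a.txt): modified={b.txt, c.txt, d.txt} staged={a.txt}
After op 11 (git commit): modified={b.txt, c.txt, d.txt} staged={none}
After op 12 (git add c.txt): modified={b.txt, d.txt} staged={c.txt}
After op 13 (modify d.txt): modified={b.txt, d.txt} staged={c.txt}
After op 14 (git commit): modified={b.txt, d.txt} staged={none}
After op 15 (modify c.txt): modified={b.txt, c.txt, d.txt} staged={none}
After op 16 (modify a.txt): modified={a.txt, b.txt, c.txt, d.txt} staged={none}
After op 17 (git add d.txt): modified={a.txt, b.txt, c.txt} staged={d.txt}
After op 18 (modify d.txt): modified={a.txt, b.txt, c.txt, d.txt} staged={d.txt}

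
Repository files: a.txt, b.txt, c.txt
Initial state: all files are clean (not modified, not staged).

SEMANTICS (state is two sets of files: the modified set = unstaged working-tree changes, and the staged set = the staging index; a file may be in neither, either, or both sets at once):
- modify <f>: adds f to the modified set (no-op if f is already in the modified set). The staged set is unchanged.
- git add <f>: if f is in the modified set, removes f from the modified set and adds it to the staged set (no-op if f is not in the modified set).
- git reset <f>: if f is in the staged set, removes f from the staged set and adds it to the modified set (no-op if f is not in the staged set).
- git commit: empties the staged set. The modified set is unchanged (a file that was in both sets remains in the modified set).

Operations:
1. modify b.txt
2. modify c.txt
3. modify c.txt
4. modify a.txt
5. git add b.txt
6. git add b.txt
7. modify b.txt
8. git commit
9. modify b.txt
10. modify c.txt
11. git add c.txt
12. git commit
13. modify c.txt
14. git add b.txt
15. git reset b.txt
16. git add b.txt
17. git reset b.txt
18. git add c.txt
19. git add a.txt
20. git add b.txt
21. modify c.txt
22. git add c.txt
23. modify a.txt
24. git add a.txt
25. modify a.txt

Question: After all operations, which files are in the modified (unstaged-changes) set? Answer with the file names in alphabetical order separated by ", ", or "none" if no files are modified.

After op 1 (modify b.txt): modified={b.txt} staged={none}
After op 2 (modify c.txt): modified={b.txt, c.txt} staged={none}
After op 3 (modify c.txt): modified={b.txt, c.txt} staged={none}
After op 4 (modify a.txt): modified={a.txt, b.txt, c.txt} staged={none}
After op 5 (git add b.txt): modified={a.txt, c.txt} staged={b.txt}
After op 6 (git add b.txt): modified={a.txt, c.txt} staged={b.txt}
After op 7 (modify b.txt): modified={a.txt, b.txt, c.txt} staged={b.txt}
After op 8 (git commit): modified={a.txt, b.txt, c.txt} staged={none}
After op 9 (modify b.txt): modified={a.txt, b.txt, c.txt} staged={none}
After op 10 (modify c.txt): modified={a.txt, b.txt, c.txt} staged={none}
After op 11 (git add c.txt): modified={a.txt, b.txt} staged={c.txt}
After op 12 (git commit): modified={a.txt, b.txt} staged={none}
After op 13 (modify c.txt): modified={a.txt, b.txt, c.txt} staged={none}
After op 14 (git add b.txt): modified={a.txt, c.txt} staged={b.txt}
After op 15 (git reset b.txt): modified={a.txt, b.txt, c.txt} staged={none}
After op 16 (git add b.txt): modified={a.txt, c.txt} staged={b.txt}
After op 17 (git reset b.txt): modified={a.txt, b.txt, c.txt} staged={none}
After op 18 (git add c.txt): modified={a.txt, b.txt} staged={c.txt}
After op 19 (git add a.txt): modified={b.txt} staged={a.txt, c.txt}
After op 20 (git add b.txt): modified={none} staged={a.txt, b.txt, c.txt}
After op 21 (modify c.txt): modified={c.txt} staged={a.txt, b.txt, c.txt}
After op 22 (git add c.txt): modified={none} staged={a.txt, b.txt, c.txt}
After op 23 (modify a.txt): modified={a.txt} staged={a.txt, b.txt, c.txt}
After op 24 (git add a.txt): modified={none} staged={a.txt, b.txt, c.txt}
After op 25 (modify a.txt): modified={a.txt} staged={a.txt, b.txt, c.txt}

Answer: a.txt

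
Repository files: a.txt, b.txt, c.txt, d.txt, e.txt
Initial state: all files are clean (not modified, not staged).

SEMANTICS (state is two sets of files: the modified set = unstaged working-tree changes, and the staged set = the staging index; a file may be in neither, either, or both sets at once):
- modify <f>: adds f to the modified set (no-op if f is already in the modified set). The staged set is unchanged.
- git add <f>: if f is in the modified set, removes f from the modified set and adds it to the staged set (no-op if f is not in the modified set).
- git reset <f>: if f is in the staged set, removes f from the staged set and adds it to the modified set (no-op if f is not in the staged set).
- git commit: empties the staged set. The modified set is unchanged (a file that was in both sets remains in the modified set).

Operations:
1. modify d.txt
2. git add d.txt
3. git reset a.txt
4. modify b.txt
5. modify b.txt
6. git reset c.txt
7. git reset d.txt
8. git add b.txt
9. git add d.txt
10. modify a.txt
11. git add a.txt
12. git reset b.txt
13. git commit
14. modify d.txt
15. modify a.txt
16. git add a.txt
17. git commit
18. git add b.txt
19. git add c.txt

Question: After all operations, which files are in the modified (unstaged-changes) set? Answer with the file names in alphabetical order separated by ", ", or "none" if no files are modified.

After op 1 (modify d.txt): modified={d.txt} staged={none}
After op 2 (git add d.txt): modified={none} staged={d.txt}
After op 3 (git reset a.txt): modified={none} staged={d.txt}
After op 4 (modify b.txt): modified={b.txt} staged={d.txt}
After op 5 (modify b.txt): modified={b.txt} staged={d.txt}
After op 6 (git reset c.txt): modified={b.txt} staged={d.txt}
After op 7 (git reset d.txt): modified={b.txt, d.txt} staged={none}
After op 8 (git add b.txt): modified={d.txt} staged={b.txt}
After op 9 (git add d.txt): modified={none} staged={b.txt, d.txt}
After op 10 (modify a.txt): modified={a.txt} staged={b.txt, d.txt}
After op 11 (git add a.txt): modified={none} staged={a.txt, b.txt, d.txt}
After op 12 (git reset b.txt): modified={b.txt} staged={a.txt, d.txt}
After op 13 (git commit): modified={b.txt} staged={none}
After op 14 (modify d.txt): modified={b.txt, d.txt} staged={none}
After op 15 (modify a.txt): modified={a.txt, b.txt, d.txt} staged={none}
After op 16 (git add a.txt): modified={b.txt, d.txt} staged={a.txt}
After op 17 (git commit): modified={b.txt, d.txt} staged={none}
After op 18 (git add b.txt): modified={d.txt} staged={b.txt}
After op 19 (git add c.txt): modified={d.txt} staged={b.txt}

Answer: d.txt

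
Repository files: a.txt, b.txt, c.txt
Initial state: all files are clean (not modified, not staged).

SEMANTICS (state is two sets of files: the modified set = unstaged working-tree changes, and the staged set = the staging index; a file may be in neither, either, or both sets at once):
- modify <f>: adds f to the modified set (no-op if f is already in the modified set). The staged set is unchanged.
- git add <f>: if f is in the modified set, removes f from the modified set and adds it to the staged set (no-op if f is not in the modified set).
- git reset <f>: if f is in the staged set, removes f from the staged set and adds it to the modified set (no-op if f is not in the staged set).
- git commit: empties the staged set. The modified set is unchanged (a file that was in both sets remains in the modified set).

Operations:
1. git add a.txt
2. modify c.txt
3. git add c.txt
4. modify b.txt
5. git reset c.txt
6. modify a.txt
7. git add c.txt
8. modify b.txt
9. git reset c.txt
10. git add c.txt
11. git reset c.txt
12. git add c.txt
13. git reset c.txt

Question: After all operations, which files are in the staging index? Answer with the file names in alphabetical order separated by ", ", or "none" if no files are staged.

After op 1 (git add a.txt): modified={none} staged={none}
After op 2 (modify c.txt): modified={c.txt} staged={none}
After op 3 (git add c.txt): modified={none} staged={c.txt}
After op 4 (modify b.txt): modified={b.txt} staged={c.txt}
After op 5 (git reset c.txt): modified={b.txt, c.txt} staged={none}
After op 6 (modify a.txt): modified={a.txt, b.txt, c.txt} staged={none}
After op 7 (git add c.txt): modified={a.txt, b.txt} staged={c.txt}
After op 8 (modify b.txt): modified={a.txt, b.txt} staged={c.txt}
After op 9 (git reset c.txt): modified={a.txt, b.txt, c.txt} staged={none}
After op 10 (git add c.txt): modified={a.txt, b.txt} staged={c.txt}
After op 11 (git reset c.txt): modified={a.txt, b.txt, c.txt} staged={none}
After op 12 (git add c.txt): modified={a.txt, b.txt} staged={c.txt}
After op 13 (git reset c.txt): modified={a.txt, b.txt, c.txt} staged={none}

Answer: none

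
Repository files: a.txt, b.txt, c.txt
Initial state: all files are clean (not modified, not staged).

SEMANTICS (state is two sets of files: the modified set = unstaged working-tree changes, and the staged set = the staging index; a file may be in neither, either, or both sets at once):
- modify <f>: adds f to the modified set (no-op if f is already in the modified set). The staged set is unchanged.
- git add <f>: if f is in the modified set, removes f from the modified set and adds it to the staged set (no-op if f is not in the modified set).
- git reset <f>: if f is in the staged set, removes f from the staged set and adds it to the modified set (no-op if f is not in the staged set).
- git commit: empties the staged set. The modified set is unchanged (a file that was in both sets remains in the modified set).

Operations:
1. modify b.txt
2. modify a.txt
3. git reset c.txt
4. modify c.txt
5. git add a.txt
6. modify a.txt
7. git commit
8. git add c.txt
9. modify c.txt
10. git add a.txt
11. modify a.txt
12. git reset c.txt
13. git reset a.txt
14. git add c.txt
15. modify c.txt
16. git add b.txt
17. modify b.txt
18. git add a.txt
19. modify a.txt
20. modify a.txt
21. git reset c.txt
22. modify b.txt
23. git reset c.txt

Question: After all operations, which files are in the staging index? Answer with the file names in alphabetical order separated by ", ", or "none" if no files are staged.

After op 1 (modify b.txt): modified={b.txt} staged={none}
After op 2 (modify a.txt): modified={a.txt, b.txt} staged={none}
After op 3 (git reset c.txt): modified={a.txt, b.txt} staged={none}
After op 4 (modify c.txt): modified={a.txt, b.txt, c.txt} staged={none}
After op 5 (git add a.txt): modified={b.txt, c.txt} staged={a.txt}
After op 6 (modify a.txt): modified={a.txt, b.txt, c.txt} staged={a.txt}
After op 7 (git commit): modified={a.txt, b.txt, c.txt} staged={none}
After op 8 (git add c.txt): modified={a.txt, b.txt} staged={c.txt}
After op 9 (modify c.txt): modified={a.txt, b.txt, c.txt} staged={c.txt}
After op 10 (git add a.txt): modified={b.txt, c.txt} staged={a.txt, c.txt}
After op 11 (modify a.txt): modified={a.txt, b.txt, c.txt} staged={a.txt, c.txt}
After op 12 (git reset c.txt): modified={a.txt, b.txt, c.txt} staged={a.txt}
After op 13 (git reset a.txt): modified={a.txt, b.txt, c.txt} staged={none}
After op 14 (git add c.txt): modified={a.txt, b.txt} staged={c.txt}
After op 15 (modify c.txt): modified={a.txt, b.txt, c.txt} staged={c.txt}
After op 16 (git add b.txt): modified={a.txt, c.txt} staged={b.txt, c.txt}
After op 17 (modify b.txt): modified={a.txt, b.txt, c.txt} staged={b.txt, c.txt}
After op 18 (git add a.txt): modified={b.txt, c.txt} staged={a.txt, b.txt, c.txt}
After op 19 (modify a.txt): modified={a.txt, b.txt, c.txt} staged={a.txt, b.txt, c.txt}
After op 20 (modify a.txt): modified={a.txt, b.txt, c.txt} staged={a.txt, b.txt, c.txt}
After op 21 (git reset c.txt): modified={a.txt, b.txt, c.txt} staged={a.txt, b.txt}
After op 22 (modify b.txt): modified={a.txt, b.txt, c.txt} staged={a.txt, b.txt}
After op 23 (git reset c.txt): modified={a.txt, b.txt, c.txt} staged={a.txt, b.txt}

Answer: a.txt, b.txt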